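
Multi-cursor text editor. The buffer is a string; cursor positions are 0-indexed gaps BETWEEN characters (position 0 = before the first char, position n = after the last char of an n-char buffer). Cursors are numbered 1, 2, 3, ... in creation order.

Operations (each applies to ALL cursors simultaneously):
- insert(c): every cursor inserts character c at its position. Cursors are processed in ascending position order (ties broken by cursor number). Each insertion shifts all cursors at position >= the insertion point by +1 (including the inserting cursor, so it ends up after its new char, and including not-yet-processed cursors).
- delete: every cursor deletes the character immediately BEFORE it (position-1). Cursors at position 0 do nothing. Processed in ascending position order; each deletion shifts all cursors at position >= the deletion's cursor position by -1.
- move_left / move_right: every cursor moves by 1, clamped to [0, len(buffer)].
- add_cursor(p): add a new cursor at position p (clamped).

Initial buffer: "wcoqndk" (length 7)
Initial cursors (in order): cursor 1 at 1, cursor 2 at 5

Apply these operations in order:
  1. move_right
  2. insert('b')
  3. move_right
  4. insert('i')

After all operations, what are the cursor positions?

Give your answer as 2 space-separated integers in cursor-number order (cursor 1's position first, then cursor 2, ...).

Answer: 5 11

Derivation:
After op 1 (move_right): buffer="wcoqndk" (len 7), cursors c1@2 c2@6, authorship .......
After op 2 (insert('b')): buffer="wcboqndbk" (len 9), cursors c1@3 c2@8, authorship ..1....2.
After op 3 (move_right): buffer="wcboqndbk" (len 9), cursors c1@4 c2@9, authorship ..1....2.
After op 4 (insert('i')): buffer="wcboiqndbki" (len 11), cursors c1@5 c2@11, authorship ..1.1...2.2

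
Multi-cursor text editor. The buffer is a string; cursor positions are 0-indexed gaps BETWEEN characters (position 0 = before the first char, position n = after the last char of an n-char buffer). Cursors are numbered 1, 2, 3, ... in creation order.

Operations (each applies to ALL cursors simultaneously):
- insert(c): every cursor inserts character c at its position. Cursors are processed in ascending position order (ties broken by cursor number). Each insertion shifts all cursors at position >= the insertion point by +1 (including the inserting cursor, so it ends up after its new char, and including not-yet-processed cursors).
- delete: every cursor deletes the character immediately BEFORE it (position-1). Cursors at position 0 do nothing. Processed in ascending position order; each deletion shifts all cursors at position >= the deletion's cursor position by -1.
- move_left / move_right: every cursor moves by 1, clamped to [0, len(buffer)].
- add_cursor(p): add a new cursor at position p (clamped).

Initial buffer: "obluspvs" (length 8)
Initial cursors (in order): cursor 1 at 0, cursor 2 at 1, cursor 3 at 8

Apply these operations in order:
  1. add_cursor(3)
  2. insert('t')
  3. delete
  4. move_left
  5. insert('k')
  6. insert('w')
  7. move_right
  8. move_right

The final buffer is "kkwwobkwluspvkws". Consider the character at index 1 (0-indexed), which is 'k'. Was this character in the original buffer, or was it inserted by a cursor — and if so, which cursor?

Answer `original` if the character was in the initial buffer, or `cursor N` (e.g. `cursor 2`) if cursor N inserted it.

Answer: cursor 2

Derivation:
After op 1 (add_cursor(3)): buffer="obluspvs" (len 8), cursors c1@0 c2@1 c4@3 c3@8, authorship ........
After op 2 (insert('t')): buffer="totbltuspvst" (len 12), cursors c1@1 c2@3 c4@6 c3@12, authorship 1.2..4.....3
After op 3 (delete): buffer="obluspvs" (len 8), cursors c1@0 c2@1 c4@3 c3@8, authorship ........
After op 4 (move_left): buffer="obluspvs" (len 8), cursors c1@0 c2@0 c4@2 c3@7, authorship ........
After op 5 (insert('k')): buffer="kkobkluspvks" (len 12), cursors c1@2 c2@2 c4@5 c3@11, authorship 12..4.....3.
After op 6 (insert('w')): buffer="kkwwobkwluspvkws" (len 16), cursors c1@4 c2@4 c4@8 c3@15, authorship 1212..44.....33.
After op 7 (move_right): buffer="kkwwobkwluspvkws" (len 16), cursors c1@5 c2@5 c4@9 c3@16, authorship 1212..44.....33.
After op 8 (move_right): buffer="kkwwobkwluspvkws" (len 16), cursors c1@6 c2@6 c4@10 c3@16, authorship 1212..44.....33.
Authorship (.=original, N=cursor N): 1 2 1 2 . . 4 4 . . . . . 3 3 .
Index 1: author = 2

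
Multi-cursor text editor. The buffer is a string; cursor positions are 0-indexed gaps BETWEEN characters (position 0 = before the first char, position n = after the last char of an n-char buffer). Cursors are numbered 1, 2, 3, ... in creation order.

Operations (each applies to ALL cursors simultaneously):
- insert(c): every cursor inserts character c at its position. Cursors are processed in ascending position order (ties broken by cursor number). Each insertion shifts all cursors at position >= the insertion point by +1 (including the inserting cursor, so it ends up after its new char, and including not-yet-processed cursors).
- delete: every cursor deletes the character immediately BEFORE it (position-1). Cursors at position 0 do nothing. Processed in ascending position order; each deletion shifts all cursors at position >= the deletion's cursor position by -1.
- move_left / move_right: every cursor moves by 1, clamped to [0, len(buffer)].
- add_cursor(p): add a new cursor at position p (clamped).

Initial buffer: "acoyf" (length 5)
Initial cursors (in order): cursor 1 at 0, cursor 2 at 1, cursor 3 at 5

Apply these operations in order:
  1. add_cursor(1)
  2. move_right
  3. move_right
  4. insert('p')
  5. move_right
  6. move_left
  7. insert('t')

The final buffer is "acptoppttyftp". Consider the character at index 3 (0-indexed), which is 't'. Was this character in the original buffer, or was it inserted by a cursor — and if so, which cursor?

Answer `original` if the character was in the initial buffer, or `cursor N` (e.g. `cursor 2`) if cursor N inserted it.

Answer: cursor 1

Derivation:
After op 1 (add_cursor(1)): buffer="acoyf" (len 5), cursors c1@0 c2@1 c4@1 c3@5, authorship .....
After op 2 (move_right): buffer="acoyf" (len 5), cursors c1@1 c2@2 c4@2 c3@5, authorship .....
After op 3 (move_right): buffer="acoyf" (len 5), cursors c1@2 c2@3 c4@3 c3@5, authorship .....
After op 4 (insert('p')): buffer="acpoppyfp" (len 9), cursors c1@3 c2@6 c4@6 c3@9, authorship ..1.24..3
After op 5 (move_right): buffer="acpoppyfp" (len 9), cursors c1@4 c2@7 c4@7 c3@9, authorship ..1.24..3
After op 6 (move_left): buffer="acpoppyfp" (len 9), cursors c1@3 c2@6 c4@6 c3@8, authorship ..1.24..3
After op 7 (insert('t')): buffer="acptoppttyftp" (len 13), cursors c1@4 c2@9 c4@9 c3@12, authorship ..11.2424..33
Authorship (.=original, N=cursor N): . . 1 1 . 2 4 2 4 . . 3 3
Index 3: author = 1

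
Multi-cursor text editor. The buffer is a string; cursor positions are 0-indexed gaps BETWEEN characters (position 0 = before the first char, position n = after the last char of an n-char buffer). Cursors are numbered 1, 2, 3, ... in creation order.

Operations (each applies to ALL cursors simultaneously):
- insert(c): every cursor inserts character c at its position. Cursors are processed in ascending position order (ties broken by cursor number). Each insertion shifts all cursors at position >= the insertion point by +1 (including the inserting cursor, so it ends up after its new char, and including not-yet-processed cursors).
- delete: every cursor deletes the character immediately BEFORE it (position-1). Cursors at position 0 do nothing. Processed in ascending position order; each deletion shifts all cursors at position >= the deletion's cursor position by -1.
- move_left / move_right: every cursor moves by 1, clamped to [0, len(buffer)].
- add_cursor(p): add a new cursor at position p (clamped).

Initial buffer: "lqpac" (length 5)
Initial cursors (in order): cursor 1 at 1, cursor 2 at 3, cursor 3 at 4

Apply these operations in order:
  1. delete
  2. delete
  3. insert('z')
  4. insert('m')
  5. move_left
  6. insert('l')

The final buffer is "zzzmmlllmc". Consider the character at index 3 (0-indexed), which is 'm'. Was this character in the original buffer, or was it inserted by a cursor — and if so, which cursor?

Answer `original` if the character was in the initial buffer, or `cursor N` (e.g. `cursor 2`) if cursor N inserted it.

After op 1 (delete): buffer="qc" (len 2), cursors c1@0 c2@1 c3@1, authorship ..
After op 2 (delete): buffer="c" (len 1), cursors c1@0 c2@0 c3@0, authorship .
After op 3 (insert('z')): buffer="zzzc" (len 4), cursors c1@3 c2@3 c3@3, authorship 123.
After op 4 (insert('m')): buffer="zzzmmmc" (len 7), cursors c1@6 c2@6 c3@6, authorship 123123.
After op 5 (move_left): buffer="zzzmmmc" (len 7), cursors c1@5 c2@5 c3@5, authorship 123123.
After op 6 (insert('l')): buffer="zzzmmlllmc" (len 10), cursors c1@8 c2@8 c3@8, authorship 123121233.
Authorship (.=original, N=cursor N): 1 2 3 1 2 1 2 3 3 .
Index 3: author = 1

Answer: cursor 1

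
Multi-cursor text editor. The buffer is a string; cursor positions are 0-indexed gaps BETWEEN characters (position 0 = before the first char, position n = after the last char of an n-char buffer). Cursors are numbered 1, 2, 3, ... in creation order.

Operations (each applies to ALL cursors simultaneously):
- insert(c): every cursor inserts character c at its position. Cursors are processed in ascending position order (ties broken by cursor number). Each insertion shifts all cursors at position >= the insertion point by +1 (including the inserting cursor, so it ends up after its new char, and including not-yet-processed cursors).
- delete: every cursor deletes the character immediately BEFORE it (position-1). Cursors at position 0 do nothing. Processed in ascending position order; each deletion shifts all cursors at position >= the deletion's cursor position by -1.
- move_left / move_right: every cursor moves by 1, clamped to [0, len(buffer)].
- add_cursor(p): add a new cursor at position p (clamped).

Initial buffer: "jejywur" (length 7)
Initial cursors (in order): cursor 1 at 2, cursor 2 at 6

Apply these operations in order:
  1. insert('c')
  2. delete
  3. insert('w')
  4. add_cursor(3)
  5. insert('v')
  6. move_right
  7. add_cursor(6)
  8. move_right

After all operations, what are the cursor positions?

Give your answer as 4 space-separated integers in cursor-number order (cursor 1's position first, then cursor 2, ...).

Answer: 7 12 7 7

Derivation:
After op 1 (insert('c')): buffer="jecjywucr" (len 9), cursors c1@3 c2@8, authorship ..1....2.
After op 2 (delete): buffer="jejywur" (len 7), cursors c1@2 c2@6, authorship .......
After op 3 (insert('w')): buffer="jewjywuwr" (len 9), cursors c1@3 c2@8, authorship ..1....2.
After op 4 (add_cursor(3)): buffer="jewjywuwr" (len 9), cursors c1@3 c3@3 c2@8, authorship ..1....2.
After op 5 (insert('v')): buffer="jewvvjywuwvr" (len 12), cursors c1@5 c3@5 c2@11, authorship ..113....22.
After op 6 (move_right): buffer="jewvvjywuwvr" (len 12), cursors c1@6 c3@6 c2@12, authorship ..113....22.
After op 7 (add_cursor(6)): buffer="jewvvjywuwvr" (len 12), cursors c1@6 c3@6 c4@6 c2@12, authorship ..113....22.
After op 8 (move_right): buffer="jewvvjywuwvr" (len 12), cursors c1@7 c3@7 c4@7 c2@12, authorship ..113....22.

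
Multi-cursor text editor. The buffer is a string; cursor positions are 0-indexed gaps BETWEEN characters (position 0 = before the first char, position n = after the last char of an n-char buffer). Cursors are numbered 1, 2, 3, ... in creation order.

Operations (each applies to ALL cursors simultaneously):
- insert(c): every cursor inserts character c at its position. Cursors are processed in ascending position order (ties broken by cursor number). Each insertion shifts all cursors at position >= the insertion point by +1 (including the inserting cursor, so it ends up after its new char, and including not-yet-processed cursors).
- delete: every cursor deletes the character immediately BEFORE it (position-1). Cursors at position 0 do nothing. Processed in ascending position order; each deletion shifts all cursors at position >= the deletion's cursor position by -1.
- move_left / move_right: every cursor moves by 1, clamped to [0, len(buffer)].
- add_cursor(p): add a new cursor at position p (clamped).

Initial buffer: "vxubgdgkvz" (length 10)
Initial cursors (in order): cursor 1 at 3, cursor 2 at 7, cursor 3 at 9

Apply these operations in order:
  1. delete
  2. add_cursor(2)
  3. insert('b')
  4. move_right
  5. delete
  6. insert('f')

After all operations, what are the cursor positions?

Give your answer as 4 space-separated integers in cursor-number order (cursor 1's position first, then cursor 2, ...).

Answer: 5 9 11 5

Derivation:
After op 1 (delete): buffer="vxbgdkz" (len 7), cursors c1@2 c2@5 c3@6, authorship .......
After op 2 (add_cursor(2)): buffer="vxbgdkz" (len 7), cursors c1@2 c4@2 c2@5 c3@6, authorship .......
After op 3 (insert('b')): buffer="vxbbbgdbkbz" (len 11), cursors c1@4 c4@4 c2@8 c3@10, authorship ..14...2.3.
After op 4 (move_right): buffer="vxbbbgdbkbz" (len 11), cursors c1@5 c4@5 c2@9 c3@11, authorship ..14...2.3.
After op 5 (delete): buffer="vxbgdbb" (len 7), cursors c1@3 c4@3 c2@6 c3@7, authorship ..1..23
After op 6 (insert('f')): buffer="vxbffgdbfbf" (len 11), cursors c1@5 c4@5 c2@9 c3@11, authorship ..114..2233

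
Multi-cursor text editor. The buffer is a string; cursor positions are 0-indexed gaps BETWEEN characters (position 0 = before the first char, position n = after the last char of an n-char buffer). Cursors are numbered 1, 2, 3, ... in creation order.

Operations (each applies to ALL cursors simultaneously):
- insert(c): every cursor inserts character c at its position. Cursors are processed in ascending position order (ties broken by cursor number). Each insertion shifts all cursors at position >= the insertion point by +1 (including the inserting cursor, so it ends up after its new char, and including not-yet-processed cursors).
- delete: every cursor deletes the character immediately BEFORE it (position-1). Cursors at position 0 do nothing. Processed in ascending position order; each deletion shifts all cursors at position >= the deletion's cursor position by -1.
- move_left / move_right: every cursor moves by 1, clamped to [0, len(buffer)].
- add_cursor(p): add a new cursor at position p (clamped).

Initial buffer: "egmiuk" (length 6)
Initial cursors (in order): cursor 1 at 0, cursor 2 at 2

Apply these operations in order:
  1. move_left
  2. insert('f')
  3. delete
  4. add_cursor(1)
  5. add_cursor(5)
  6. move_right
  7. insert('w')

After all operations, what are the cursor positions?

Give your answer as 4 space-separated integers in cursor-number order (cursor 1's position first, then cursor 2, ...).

Answer: 2 5 5 10

Derivation:
After op 1 (move_left): buffer="egmiuk" (len 6), cursors c1@0 c2@1, authorship ......
After op 2 (insert('f')): buffer="fefgmiuk" (len 8), cursors c1@1 c2@3, authorship 1.2.....
After op 3 (delete): buffer="egmiuk" (len 6), cursors c1@0 c2@1, authorship ......
After op 4 (add_cursor(1)): buffer="egmiuk" (len 6), cursors c1@0 c2@1 c3@1, authorship ......
After op 5 (add_cursor(5)): buffer="egmiuk" (len 6), cursors c1@0 c2@1 c3@1 c4@5, authorship ......
After op 6 (move_right): buffer="egmiuk" (len 6), cursors c1@1 c2@2 c3@2 c4@6, authorship ......
After op 7 (insert('w')): buffer="ewgwwmiukw" (len 10), cursors c1@2 c2@5 c3@5 c4@10, authorship .1.23....4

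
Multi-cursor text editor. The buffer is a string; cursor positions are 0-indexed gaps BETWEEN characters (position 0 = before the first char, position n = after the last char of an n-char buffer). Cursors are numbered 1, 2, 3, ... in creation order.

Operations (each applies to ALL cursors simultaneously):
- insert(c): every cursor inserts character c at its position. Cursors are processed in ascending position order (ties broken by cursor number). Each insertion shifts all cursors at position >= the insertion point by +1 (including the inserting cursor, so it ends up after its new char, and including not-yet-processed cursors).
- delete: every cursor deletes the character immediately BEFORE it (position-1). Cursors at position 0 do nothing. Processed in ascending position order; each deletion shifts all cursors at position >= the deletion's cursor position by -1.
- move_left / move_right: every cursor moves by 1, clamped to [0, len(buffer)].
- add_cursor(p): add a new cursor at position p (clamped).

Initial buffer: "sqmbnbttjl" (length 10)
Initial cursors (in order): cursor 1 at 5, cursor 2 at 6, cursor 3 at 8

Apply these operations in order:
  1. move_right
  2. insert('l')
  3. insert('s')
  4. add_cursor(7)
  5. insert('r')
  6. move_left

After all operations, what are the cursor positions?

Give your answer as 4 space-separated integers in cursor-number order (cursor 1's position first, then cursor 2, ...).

Answer: 9 13 18 7

Derivation:
After op 1 (move_right): buffer="sqmbnbttjl" (len 10), cursors c1@6 c2@7 c3@9, authorship ..........
After op 2 (insert('l')): buffer="sqmbnbltltjll" (len 13), cursors c1@7 c2@9 c3@12, authorship ......1.2..3.
After op 3 (insert('s')): buffer="sqmbnblstlstjlsl" (len 16), cursors c1@8 c2@11 c3@15, authorship ......11.22..33.
After op 4 (add_cursor(7)): buffer="sqmbnblstlstjlsl" (len 16), cursors c4@7 c1@8 c2@11 c3@15, authorship ......11.22..33.
After op 5 (insert('r')): buffer="sqmbnblrsrtlsrtjlsrl" (len 20), cursors c4@8 c1@10 c2@14 c3@19, authorship ......1411.222..333.
After op 6 (move_left): buffer="sqmbnblrsrtlsrtjlsrl" (len 20), cursors c4@7 c1@9 c2@13 c3@18, authorship ......1411.222..333.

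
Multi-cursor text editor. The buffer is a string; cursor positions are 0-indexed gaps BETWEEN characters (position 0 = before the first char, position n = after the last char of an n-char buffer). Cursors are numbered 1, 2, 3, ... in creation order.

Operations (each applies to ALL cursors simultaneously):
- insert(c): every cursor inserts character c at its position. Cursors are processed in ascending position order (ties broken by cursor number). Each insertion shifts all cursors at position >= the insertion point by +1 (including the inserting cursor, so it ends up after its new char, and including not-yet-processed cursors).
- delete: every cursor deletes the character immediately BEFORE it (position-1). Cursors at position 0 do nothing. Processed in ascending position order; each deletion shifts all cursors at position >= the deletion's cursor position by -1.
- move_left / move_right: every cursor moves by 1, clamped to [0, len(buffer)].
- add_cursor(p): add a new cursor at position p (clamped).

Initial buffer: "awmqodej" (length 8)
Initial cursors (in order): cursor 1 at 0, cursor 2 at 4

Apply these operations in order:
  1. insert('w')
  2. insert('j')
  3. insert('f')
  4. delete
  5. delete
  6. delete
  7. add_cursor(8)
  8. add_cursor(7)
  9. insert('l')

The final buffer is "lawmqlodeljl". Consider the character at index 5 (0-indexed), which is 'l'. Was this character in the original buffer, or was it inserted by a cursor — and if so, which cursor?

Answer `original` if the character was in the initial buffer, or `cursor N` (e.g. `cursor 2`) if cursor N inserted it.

Answer: cursor 2

Derivation:
After op 1 (insert('w')): buffer="wawmqwodej" (len 10), cursors c1@1 c2@6, authorship 1....2....
After op 2 (insert('j')): buffer="wjawmqwjodej" (len 12), cursors c1@2 c2@8, authorship 11....22....
After op 3 (insert('f')): buffer="wjfawmqwjfodej" (len 14), cursors c1@3 c2@10, authorship 111....222....
After op 4 (delete): buffer="wjawmqwjodej" (len 12), cursors c1@2 c2@8, authorship 11....22....
After op 5 (delete): buffer="wawmqwodej" (len 10), cursors c1@1 c2@6, authorship 1....2....
After op 6 (delete): buffer="awmqodej" (len 8), cursors c1@0 c2@4, authorship ........
After op 7 (add_cursor(8)): buffer="awmqodej" (len 8), cursors c1@0 c2@4 c3@8, authorship ........
After op 8 (add_cursor(7)): buffer="awmqodej" (len 8), cursors c1@0 c2@4 c4@7 c3@8, authorship ........
After op 9 (insert('l')): buffer="lawmqlodeljl" (len 12), cursors c1@1 c2@6 c4@10 c3@12, authorship 1....2...4.3
Authorship (.=original, N=cursor N): 1 . . . . 2 . . . 4 . 3
Index 5: author = 2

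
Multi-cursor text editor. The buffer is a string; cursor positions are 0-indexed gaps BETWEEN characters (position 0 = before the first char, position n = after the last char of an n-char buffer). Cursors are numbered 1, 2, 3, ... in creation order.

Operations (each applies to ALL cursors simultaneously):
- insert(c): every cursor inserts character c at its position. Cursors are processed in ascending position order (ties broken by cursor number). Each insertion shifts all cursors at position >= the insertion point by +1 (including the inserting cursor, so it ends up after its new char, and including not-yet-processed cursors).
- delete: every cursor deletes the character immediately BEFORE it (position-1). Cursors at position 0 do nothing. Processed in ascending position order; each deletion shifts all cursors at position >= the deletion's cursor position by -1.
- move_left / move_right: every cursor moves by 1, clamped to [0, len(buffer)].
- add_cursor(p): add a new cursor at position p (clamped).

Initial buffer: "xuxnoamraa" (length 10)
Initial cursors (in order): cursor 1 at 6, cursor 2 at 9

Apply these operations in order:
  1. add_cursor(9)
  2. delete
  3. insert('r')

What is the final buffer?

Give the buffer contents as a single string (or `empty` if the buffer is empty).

Answer: xuxnormrra

Derivation:
After op 1 (add_cursor(9)): buffer="xuxnoamraa" (len 10), cursors c1@6 c2@9 c3@9, authorship ..........
After op 2 (delete): buffer="xuxnoma" (len 7), cursors c1@5 c2@6 c3@6, authorship .......
After op 3 (insert('r')): buffer="xuxnormrra" (len 10), cursors c1@6 c2@9 c3@9, authorship .....1.23.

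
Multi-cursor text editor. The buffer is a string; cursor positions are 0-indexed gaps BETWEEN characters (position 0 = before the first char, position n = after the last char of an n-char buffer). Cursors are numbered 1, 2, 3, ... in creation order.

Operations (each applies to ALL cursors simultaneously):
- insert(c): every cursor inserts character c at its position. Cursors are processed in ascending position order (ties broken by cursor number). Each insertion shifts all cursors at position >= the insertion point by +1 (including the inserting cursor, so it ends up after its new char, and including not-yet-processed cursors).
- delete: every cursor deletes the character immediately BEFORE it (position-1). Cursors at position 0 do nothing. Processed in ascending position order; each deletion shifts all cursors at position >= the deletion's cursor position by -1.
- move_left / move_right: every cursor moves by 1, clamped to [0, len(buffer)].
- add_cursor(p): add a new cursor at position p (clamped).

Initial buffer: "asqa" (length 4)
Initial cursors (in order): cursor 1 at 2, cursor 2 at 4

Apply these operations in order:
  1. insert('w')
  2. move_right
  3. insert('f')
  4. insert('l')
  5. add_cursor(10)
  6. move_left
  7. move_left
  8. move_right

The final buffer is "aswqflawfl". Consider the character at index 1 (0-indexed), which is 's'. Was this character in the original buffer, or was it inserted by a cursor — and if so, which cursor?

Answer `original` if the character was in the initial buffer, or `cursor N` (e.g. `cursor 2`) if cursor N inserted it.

Answer: original

Derivation:
After op 1 (insert('w')): buffer="aswqaw" (len 6), cursors c1@3 c2@6, authorship ..1..2
After op 2 (move_right): buffer="aswqaw" (len 6), cursors c1@4 c2@6, authorship ..1..2
After op 3 (insert('f')): buffer="aswqfawf" (len 8), cursors c1@5 c2@8, authorship ..1.1.22
After op 4 (insert('l')): buffer="aswqflawfl" (len 10), cursors c1@6 c2@10, authorship ..1.11.222
After op 5 (add_cursor(10)): buffer="aswqflawfl" (len 10), cursors c1@6 c2@10 c3@10, authorship ..1.11.222
After op 6 (move_left): buffer="aswqflawfl" (len 10), cursors c1@5 c2@9 c3@9, authorship ..1.11.222
After op 7 (move_left): buffer="aswqflawfl" (len 10), cursors c1@4 c2@8 c3@8, authorship ..1.11.222
After op 8 (move_right): buffer="aswqflawfl" (len 10), cursors c1@5 c2@9 c3@9, authorship ..1.11.222
Authorship (.=original, N=cursor N): . . 1 . 1 1 . 2 2 2
Index 1: author = original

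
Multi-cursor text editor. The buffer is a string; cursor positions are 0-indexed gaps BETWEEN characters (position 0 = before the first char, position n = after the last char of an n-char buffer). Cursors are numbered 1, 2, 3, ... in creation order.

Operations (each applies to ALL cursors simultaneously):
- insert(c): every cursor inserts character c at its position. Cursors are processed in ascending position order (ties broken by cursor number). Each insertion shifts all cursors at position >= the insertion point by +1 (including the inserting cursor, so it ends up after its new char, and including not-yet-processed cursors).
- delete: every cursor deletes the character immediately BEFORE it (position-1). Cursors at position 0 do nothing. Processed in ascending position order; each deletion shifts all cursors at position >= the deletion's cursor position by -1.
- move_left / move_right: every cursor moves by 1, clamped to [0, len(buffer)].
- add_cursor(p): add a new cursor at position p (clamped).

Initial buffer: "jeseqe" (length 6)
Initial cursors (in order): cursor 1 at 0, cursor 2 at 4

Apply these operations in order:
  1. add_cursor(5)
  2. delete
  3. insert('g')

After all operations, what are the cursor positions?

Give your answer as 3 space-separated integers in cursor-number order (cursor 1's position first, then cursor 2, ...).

Answer: 1 6 6

Derivation:
After op 1 (add_cursor(5)): buffer="jeseqe" (len 6), cursors c1@0 c2@4 c3@5, authorship ......
After op 2 (delete): buffer="jese" (len 4), cursors c1@0 c2@3 c3@3, authorship ....
After op 3 (insert('g')): buffer="gjesgge" (len 7), cursors c1@1 c2@6 c3@6, authorship 1...23.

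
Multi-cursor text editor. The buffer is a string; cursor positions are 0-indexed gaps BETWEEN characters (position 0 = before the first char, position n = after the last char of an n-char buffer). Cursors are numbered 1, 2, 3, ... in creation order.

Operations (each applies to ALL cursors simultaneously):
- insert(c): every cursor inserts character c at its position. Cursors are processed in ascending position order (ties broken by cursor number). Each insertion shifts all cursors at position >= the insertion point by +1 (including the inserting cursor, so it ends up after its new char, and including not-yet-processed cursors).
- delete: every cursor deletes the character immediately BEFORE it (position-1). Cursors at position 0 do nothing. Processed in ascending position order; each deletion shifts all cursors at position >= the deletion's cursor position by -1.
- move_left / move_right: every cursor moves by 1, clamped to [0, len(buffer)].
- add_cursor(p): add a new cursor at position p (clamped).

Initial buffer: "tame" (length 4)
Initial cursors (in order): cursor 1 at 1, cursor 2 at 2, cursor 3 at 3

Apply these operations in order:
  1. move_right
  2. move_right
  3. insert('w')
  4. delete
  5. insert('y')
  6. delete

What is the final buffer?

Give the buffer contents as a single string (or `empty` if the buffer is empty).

After op 1 (move_right): buffer="tame" (len 4), cursors c1@2 c2@3 c3@4, authorship ....
After op 2 (move_right): buffer="tame" (len 4), cursors c1@3 c2@4 c3@4, authorship ....
After op 3 (insert('w')): buffer="tamweww" (len 7), cursors c1@4 c2@7 c3@7, authorship ...1.23
After op 4 (delete): buffer="tame" (len 4), cursors c1@3 c2@4 c3@4, authorship ....
After op 5 (insert('y')): buffer="tamyeyy" (len 7), cursors c1@4 c2@7 c3@7, authorship ...1.23
After op 6 (delete): buffer="tame" (len 4), cursors c1@3 c2@4 c3@4, authorship ....

Answer: tame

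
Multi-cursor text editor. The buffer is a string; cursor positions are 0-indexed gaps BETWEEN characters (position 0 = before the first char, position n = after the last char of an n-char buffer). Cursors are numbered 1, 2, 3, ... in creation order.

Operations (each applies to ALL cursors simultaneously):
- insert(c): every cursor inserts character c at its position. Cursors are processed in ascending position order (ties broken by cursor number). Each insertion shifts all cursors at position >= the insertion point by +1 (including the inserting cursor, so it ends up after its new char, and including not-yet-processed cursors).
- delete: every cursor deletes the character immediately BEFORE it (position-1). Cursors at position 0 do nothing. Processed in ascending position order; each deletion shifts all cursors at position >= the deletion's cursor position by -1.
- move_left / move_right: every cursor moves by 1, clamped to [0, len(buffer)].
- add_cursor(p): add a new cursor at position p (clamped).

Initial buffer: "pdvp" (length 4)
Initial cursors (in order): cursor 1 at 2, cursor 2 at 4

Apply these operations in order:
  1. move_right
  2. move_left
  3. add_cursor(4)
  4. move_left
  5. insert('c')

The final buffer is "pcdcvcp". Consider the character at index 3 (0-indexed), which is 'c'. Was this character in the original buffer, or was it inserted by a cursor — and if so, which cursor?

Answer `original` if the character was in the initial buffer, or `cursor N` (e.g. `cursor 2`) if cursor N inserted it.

Answer: cursor 2

Derivation:
After op 1 (move_right): buffer="pdvp" (len 4), cursors c1@3 c2@4, authorship ....
After op 2 (move_left): buffer="pdvp" (len 4), cursors c1@2 c2@3, authorship ....
After op 3 (add_cursor(4)): buffer="pdvp" (len 4), cursors c1@2 c2@3 c3@4, authorship ....
After op 4 (move_left): buffer="pdvp" (len 4), cursors c1@1 c2@2 c3@3, authorship ....
After op 5 (insert('c')): buffer="pcdcvcp" (len 7), cursors c1@2 c2@4 c3@6, authorship .1.2.3.
Authorship (.=original, N=cursor N): . 1 . 2 . 3 .
Index 3: author = 2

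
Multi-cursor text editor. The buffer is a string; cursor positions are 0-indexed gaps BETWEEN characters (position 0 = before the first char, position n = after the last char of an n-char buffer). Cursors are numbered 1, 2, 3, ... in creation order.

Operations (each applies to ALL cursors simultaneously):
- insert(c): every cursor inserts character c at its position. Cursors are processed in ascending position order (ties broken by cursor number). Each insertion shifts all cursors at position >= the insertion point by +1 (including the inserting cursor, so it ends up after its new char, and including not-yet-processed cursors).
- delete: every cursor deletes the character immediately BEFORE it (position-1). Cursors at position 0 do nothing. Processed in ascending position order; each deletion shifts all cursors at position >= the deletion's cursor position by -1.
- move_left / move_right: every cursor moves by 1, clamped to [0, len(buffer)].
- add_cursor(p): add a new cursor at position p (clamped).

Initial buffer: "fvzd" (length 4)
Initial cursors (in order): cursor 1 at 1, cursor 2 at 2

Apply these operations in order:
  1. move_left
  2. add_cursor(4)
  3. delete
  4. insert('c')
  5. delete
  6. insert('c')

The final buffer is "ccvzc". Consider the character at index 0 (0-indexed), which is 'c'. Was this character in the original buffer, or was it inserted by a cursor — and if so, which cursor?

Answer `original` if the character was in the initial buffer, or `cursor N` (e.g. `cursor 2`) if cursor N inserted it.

Answer: cursor 1

Derivation:
After op 1 (move_left): buffer="fvzd" (len 4), cursors c1@0 c2@1, authorship ....
After op 2 (add_cursor(4)): buffer="fvzd" (len 4), cursors c1@0 c2@1 c3@4, authorship ....
After op 3 (delete): buffer="vz" (len 2), cursors c1@0 c2@0 c3@2, authorship ..
After op 4 (insert('c')): buffer="ccvzc" (len 5), cursors c1@2 c2@2 c3@5, authorship 12..3
After op 5 (delete): buffer="vz" (len 2), cursors c1@0 c2@0 c3@2, authorship ..
After op 6 (insert('c')): buffer="ccvzc" (len 5), cursors c1@2 c2@2 c3@5, authorship 12..3
Authorship (.=original, N=cursor N): 1 2 . . 3
Index 0: author = 1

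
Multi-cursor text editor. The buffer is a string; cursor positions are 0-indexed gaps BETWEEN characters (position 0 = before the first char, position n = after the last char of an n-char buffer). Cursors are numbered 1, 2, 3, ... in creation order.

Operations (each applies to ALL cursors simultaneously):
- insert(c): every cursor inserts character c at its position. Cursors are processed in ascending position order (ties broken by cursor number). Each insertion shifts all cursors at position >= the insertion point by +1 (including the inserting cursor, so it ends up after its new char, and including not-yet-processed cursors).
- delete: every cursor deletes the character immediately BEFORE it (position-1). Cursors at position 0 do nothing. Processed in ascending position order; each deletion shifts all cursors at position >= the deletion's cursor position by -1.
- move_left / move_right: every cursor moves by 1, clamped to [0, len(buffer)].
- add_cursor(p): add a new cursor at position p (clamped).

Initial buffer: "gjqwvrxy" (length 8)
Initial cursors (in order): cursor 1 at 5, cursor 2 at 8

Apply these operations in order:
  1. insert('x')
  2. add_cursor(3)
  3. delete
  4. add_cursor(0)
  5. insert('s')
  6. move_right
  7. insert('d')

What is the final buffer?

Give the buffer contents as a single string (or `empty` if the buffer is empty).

After op 1 (insert('x')): buffer="gjqwvxrxyx" (len 10), cursors c1@6 c2@10, authorship .....1...2
After op 2 (add_cursor(3)): buffer="gjqwvxrxyx" (len 10), cursors c3@3 c1@6 c2@10, authorship .....1...2
After op 3 (delete): buffer="gjwvrxy" (len 7), cursors c3@2 c1@4 c2@7, authorship .......
After op 4 (add_cursor(0)): buffer="gjwvrxy" (len 7), cursors c4@0 c3@2 c1@4 c2@7, authorship .......
After op 5 (insert('s')): buffer="sgjswvsrxys" (len 11), cursors c4@1 c3@4 c1@7 c2@11, authorship 4..3..1...2
After op 6 (move_right): buffer="sgjswvsrxys" (len 11), cursors c4@2 c3@5 c1@8 c2@11, authorship 4..3..1...2
After op 7 (insert('d')): buffer="sgdjswdvsrdxysd" (len 15), cursors c4@3 c3@7 c1@11 c2@15, authorship 4.4.3.3.1.1..22

Answer: sgdjswdvsrdxysd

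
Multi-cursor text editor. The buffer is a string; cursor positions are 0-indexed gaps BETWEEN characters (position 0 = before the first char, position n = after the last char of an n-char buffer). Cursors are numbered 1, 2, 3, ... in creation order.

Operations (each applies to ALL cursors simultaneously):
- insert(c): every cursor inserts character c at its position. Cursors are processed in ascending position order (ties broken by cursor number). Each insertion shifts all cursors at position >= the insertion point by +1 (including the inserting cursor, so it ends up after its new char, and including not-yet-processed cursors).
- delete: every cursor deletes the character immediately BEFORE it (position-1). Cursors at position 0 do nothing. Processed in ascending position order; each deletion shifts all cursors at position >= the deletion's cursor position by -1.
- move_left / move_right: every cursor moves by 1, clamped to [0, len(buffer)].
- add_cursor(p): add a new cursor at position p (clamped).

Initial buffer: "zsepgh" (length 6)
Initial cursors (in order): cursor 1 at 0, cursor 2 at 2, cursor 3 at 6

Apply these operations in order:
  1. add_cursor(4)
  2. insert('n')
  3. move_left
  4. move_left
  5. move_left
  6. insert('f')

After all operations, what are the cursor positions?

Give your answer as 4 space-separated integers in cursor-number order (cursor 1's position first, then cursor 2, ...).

Answer: 1 3 11 7

Derivation:
After op 1 (add_cursor(4)): buffer="zsepgh" (len 6), cursors c1@0 c2@2 c4@4 c3@6, authorship ......
After op 2 (insert('n')): buffer="nzsnepnghn" (len 10), cursors c1@1 c2@4 c4@7 c3@10, authorship 1..2..4..3
After op 3 (move_left): buffer="nzsnepnghn" (len 10), cursors c1@0 c2@3 c4@6 c3@9, authorship 1..2..4..3
After op 4 (move_left): buffer="nzsnepnghn" (len 10), cursors c1@0 c2@2 c4@5 c3@8, authorship 1..2..4..3
After op 5 (move_left): buffer="nzsnepnghn" (len 10), cursors c1@0 c2@1 c4@4 c3@7, authorship 1..2..4..3
After op 6 (insert('f')): buffer="fnfzsnfepnfghn" (len 14), cursors c1@1 c2@3 c4@7 c3@11, authorship 112..24..43..3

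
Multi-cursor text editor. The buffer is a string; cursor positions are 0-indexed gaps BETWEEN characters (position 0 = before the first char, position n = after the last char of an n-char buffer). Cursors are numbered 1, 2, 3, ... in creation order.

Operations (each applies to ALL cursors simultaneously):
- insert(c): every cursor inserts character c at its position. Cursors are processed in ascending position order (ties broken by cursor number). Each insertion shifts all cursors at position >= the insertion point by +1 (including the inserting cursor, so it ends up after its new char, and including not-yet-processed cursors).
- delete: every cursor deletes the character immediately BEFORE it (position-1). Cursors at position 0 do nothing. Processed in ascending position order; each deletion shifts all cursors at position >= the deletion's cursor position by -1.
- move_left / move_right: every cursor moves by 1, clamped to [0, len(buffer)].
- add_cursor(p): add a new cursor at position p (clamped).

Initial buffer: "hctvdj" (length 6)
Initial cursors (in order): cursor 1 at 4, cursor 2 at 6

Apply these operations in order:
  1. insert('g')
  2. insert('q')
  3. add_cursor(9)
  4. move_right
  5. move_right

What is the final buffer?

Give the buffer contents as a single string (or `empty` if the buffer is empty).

After op 1 (insert('g')): buffer="hctvgdjg" (len 8), cursors c1@5 c2@8, authorship ....1..2
After op 2 (insert('q')): buffer="hctvgqdjgq" (len 10), cursors c1@6 c2@10, authorship ....11..22
After op 3 (add_cursor(9)): buffer="hctvgqdjgq" (len 10), cursors c1@6 c3@9 c2@10, authorship ....11..22
After op 4 (move_right): buffer="hctvgqdjgq" (len 10), cursors c1@7 c2@10 c3@10, authorship ....11..22
After op 5 (move_right): buffer="hctvgqdjgq" (len 10), cursors c1@8 c2@10 c3@10, authorship ....11..22

Answer: hctvgqdjgq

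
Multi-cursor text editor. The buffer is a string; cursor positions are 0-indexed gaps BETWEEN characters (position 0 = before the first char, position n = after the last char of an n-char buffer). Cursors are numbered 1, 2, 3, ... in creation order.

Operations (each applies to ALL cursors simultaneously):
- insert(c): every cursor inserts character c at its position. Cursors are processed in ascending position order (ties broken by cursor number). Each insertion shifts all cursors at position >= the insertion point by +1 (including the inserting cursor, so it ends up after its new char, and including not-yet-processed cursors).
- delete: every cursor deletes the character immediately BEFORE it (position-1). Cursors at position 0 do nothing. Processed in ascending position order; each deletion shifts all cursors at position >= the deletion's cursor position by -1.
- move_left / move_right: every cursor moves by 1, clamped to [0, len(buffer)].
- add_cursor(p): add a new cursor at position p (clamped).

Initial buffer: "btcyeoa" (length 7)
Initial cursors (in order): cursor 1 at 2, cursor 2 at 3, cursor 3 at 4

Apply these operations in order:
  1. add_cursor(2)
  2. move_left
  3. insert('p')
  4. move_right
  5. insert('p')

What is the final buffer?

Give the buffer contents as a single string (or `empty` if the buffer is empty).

After op 1 (add_cursor(2)): buffer="btcyeoa" (len 7), cursors c1@2 c4@2 c2@3 c3@4, authorship .......
After op 2 (move_left): buffer="btcyeoa" (len 7), cursors c1@1 c4@1 c2@2 c3@3, authorship .......
After op 3 (insert('p')): buffer="bpptpcpyeoa" (len 11), cursors c1@3 c4@3 c2@5 c3@7, authorship .14.2.3....
After op 4 (move_right): buffer="bpptpcpyeoa" (len 11), cursors c1@4 c4@4 c2@6 c3@8, authorship .14.2.3....
After op 5 (insert('p')): buffer="bpptpppcppypeoa" (len 15), cursors c1@6 c4@6 c2@9 c3@12, authorship .14.142.23.3...

Answer: bpptpppcppypeoa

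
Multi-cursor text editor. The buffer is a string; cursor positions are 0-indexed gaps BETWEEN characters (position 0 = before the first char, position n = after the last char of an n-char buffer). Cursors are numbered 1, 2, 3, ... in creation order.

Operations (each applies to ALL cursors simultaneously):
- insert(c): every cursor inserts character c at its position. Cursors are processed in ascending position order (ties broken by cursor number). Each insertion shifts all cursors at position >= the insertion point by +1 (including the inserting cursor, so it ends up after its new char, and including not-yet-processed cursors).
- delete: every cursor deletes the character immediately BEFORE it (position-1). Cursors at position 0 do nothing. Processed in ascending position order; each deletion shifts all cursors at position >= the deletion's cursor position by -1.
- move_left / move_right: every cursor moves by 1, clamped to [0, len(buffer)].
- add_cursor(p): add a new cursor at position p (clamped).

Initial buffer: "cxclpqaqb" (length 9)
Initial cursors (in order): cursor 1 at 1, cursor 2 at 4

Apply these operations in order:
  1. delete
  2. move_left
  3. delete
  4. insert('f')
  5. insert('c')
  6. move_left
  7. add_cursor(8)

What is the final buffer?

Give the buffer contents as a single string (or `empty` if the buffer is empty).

Answer: ffcccpqaqb

Derivation:
After op 1 (delete): buffer="xcpqaqb" (len 7), cursors c1@0 c2@2, authorship .......
After op 2 (move_left): buffer="xcpqaqb" (len 7), cursors c1@0 c2@1, authorship .......
After op 3 (delete): buffer="cpqaqb" (len 6), cursors c1@0 c2@0, authorship ......
After op 4 (insert('f')): buffer="ffcpqaqb" (len 8), cursors c1@2 c2@2, authorship 12......
After op 5 (insert('c')): buffer="ffcccpqaqb" (len 10), cursors c1@4 c2@4, authorship 1212......
After op 6 (move_left): buffer="ffcccpqaqb" (len 10), cursors c1@3 c2@3, authorship 1212......
After op 7 (add_cursor(8)): buffer="ffcccpqaqb" (len 10), cursors c1@3 c2@3 c3@8, authorship 1212......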